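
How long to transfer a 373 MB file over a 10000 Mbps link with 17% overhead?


Effective throughput = 10000 * (1 - 17/100) = 8300 Mbps
File size in Mb = 373 * 8 = 2984 Mb
Time = 2984 / 8300
Time = 0.3595 seconds


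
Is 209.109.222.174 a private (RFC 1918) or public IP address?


RFC 1918 private ranges:
  10.0.0.0/8 (10.0.0.0 - 10.255.255.255)
  172.16.0.0/12 (172.16.0.0 - 172.31.255.255)
  192.168.0.0/16 (192.168.0.0 - 192.168.255.255)
Public (not in any RFC 1918 range)


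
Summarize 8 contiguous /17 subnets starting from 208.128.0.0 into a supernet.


Original prefix: /17
Number of subnets: 8 = 2^3
New prefix = 17 - 3 = 14
Supernet: 208.128.0.0/14


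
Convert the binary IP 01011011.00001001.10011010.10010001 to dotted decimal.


01011011 = 91
00001001 = 9
10011010 = 154
10010001 = 145
IP: 91.9.154.145


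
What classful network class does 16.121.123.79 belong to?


First octet: 16
Binary: 00010000
0xxxxxxx -> Class A (1-126)
Class A, default mask 255.0.0.0 (/8)


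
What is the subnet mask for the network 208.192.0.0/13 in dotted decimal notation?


/13 means 13 network bits, 19 host bits
Binary: 11111111111110000000000000000000
Mask: 255.248.0.0


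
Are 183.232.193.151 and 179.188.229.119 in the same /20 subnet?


Mask: 255.255.240.0
183.232.193.151 AND mask = 183.232.192.0
179.188.229.119 AND mask = 179.188.224.0
No, different subnets (183.232.192.0 vs 179.188.224.0)


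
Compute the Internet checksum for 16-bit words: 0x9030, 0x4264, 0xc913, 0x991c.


Sum all words (with carry folding):
+ 0x9030 = 0x9030
+ 0x4264 = 0xd294
+ 0xc913 = 0x9ba8
+ 0x991c = 0x34c5
One's complement: ~0x34c5
Checksum = 0xcb3a


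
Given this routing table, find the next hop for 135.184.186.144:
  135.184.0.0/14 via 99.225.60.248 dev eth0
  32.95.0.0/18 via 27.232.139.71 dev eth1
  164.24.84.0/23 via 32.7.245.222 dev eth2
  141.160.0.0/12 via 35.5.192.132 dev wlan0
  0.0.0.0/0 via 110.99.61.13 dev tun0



Longest prefix match for 135.184.186.144:
  /14 135.184.0.0: MATCH
  /18 32.95.0.0: no
  /23 164.24.84.0: no
  /12 141.160.0.0: no
  /0 0.0.0.0: MATCH
Selected: next-hop 99.225.60.248 via eth0 (matched /14)


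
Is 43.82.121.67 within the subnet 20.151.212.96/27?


Subnet network: 20.151.212.96
Test IP AND mask: 43.82.121.64
No, 43.82.121.67 is not in 20.151.212.96/27


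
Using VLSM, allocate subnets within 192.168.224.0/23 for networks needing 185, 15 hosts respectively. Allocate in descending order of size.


185 hosts -> /24 (254 usable): 192.168.224.0/24
15 hosts -> /27 (30 usable): 192.168.225.0/27
Allocation: 192.168.224.0/24 (185 hosts, 254 usable); 192.168.225.0/27 (15 hosts, 30 usable)


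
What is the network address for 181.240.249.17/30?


IP:   10110101.11110000.11111001.00010001
Mask: 11111111.11111111.11111111.11111100
AND operation:
Net:  10110101.11110000.11111001.00010000
Network: 181.240.249.16/30


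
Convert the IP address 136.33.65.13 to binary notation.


136 = 10001000
33 = 00100001
65 = 01000001
13 = 00001101
Binary: 10001000.00100001.01000001.00001101


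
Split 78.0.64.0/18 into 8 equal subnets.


New prefix = 18 + 3 = 21
Each subnet has 2048 addresses
  78.0.64.0/21
  78.0.72.0/21
  78.0.80.0/21
  78.0.88.0/21
  78.0.96.0/21
  78.0.104.0/21
  78.0.112.0/21
  78.0.120.0/21
Subnets: 78.0.64.0/21, 78.0.72.0/21, 78.0.80.0/21, 78.0.88.0/21, 78.0.96.0/21, 78.0.104.0/21, 78.0.112.0/21, 78.0.120.0/21


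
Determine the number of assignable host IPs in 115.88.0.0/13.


Host bits = 32 - 13 = 19
Total addresses = 2^19 = 524288
Usable = total - 2 (network and broadcast)
Usable hosts: 524286


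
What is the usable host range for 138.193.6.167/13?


Network: 138.192.0.0
Broadcast: 138.199.255.255
First usable = network + 1
Last usable = broadcast - 1
Range: 138.192.0.1 to 138.199.255.254


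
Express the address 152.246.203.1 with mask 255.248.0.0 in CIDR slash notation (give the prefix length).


Binary: 11111111.11111000.00000000.00000000
Count leading 1s
Prefix: /13


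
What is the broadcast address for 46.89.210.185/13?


Network: 46.88.0.0/13
Host bits = 19
Set all host bits to 1:
Broadcast: 46.95.255.255


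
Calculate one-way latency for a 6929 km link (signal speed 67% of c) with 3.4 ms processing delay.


Speed = 0.67 * 3e5 km/s = 201000 km/s
Propagation delay = 6929 / 201000 = 0.0345 s = 34.4726 ms
Processing delay = 3.4 ms
Total one-way latency = 37.8726 ms


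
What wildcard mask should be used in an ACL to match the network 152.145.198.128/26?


Subnet mask: 255.255.255.192
Wildcard = 255.255.255.255 - subnet mask
255 - 255 = 0
255 - 255 = 0
255 - 255 = 0
255 - 192 = 63
Wildcard: 0.0.0.63


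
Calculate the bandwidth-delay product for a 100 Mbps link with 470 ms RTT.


BDP = bandwidth * RTT
= 100 Mbps * 470 ms
= 100 * 1e6 * 470 / 1000 bits
= 47000000 bits
= 5875000 bytes
= 5737.3047 KB
BDP = 47000000 bits (5875000 bytes)


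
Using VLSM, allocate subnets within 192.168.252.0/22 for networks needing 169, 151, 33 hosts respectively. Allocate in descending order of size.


169 hosts -> /24 (254 usable): 192.168.252.0/24
151 hosts -> /24 (254 usable): 192.168.253.0/24
33 hosts -> /26 (62 usable): 192.168.254.0/26
Allocation: 192.168.252.0/24 (169 hosts, 254 usable); 192.168.253.0/24 (151 hosts, 254 usable); 192.168.254.0/26 (33 hosts, 62 usable)


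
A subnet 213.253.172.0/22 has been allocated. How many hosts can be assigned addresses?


Host bits = 32 - 22 = 10
Total addresses = 2^10 = 1024
Usable = total - 2 (network and broadcast)
Usable hosts: 1022


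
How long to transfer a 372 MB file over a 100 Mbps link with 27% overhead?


Effective throughput = 100 * (1 - 27/100) = 73 Mbps
File size in Mb = 372 * 8 = 2976 Mb
Time = 2976 / 73
Time = 40.7671 seconds


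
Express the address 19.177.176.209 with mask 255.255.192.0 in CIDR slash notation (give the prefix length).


Binary: 11111111.11111111.11000000.00000000
Count leading 1s
Prefix: /18


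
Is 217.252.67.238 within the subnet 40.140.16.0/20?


Subnet network: 40.140.16.0
Test IP AND mask: 217.252.64.0
No, 217.252.67.238 is not in 40.140.16.0/20


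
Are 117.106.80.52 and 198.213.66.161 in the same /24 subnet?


Mask: 255.255.255.0
117.106.80.52 AND mask = 117.106.80.0
198.213.66.161 AND mask = 198.213.66.0
No, different subnets (117.106.80.0 vs 198.213.66.0)


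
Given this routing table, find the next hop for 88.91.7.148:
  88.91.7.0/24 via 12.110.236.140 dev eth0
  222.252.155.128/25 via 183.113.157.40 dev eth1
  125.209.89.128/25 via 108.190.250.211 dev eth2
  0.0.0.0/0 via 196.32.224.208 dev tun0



Longest prefix match for 88.91.7.148:
  /24 88.91.7.0: MATCH
  /25 222.252.155.128: no
  /25 125.209.89.128: no
  /0 0.0.0.0: MATCH
Selected: next-hop 12.110.236.140 via eth0 (matched /24)


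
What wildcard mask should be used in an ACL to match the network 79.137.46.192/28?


Subnet mask: 255.255.255.240
Wildcard = 255.255.255.255 - subnet mask
255 - 255 = 0
255 - 255 = 0
255 - 255 = 0
255 - 240 = 15
Wildcard: 0.0.0.15


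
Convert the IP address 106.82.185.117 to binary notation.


106 = 01101010
82 = 01010010
185 = 10111001
117 = 01110101
Binary: 01101010.01010010.10111001.01110101


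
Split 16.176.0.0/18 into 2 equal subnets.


New prefix = 18 + 1 = 19
Each subnet has 8192 addresses
  16.176.0.0/19
  16.176.32.0/19
Subnets: 16.176.0.0/19, 16.176.32.0/19


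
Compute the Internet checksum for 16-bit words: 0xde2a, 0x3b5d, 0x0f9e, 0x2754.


Sum all words (with carry folding):
+ 0xde2a = 0xde2a
+ 0x3b5d = 0x1988
+ 0x0f9e = 0x2926
+ 0x2754 = 0x507a
One's complement: ~0x507a
Checksum = 0xaf85


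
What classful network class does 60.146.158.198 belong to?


First octet: 60
Binary: 00111100
0xxxxxxx -> Class A (1-126)
Class A, default mask 255.0.0.0 (/8)


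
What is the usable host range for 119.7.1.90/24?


Network: 119.7.1.0
Broadcast: 119.7.1.255
First usable = network + 1
Last usable = broadcast - 1
Range: 119.7.1.1 to 119.7.1.254


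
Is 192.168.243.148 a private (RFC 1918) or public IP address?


RFC 1918 private ranges:
  10.0.0.0/8 (10.0.0.0 - 10.255.255.255)
  172.16.0.0/12 (172.16.0.0 - 172.31.255.255)
  192.168.0.0/16 (192.168.0.0 - 192.168.255.255)
Private (in 192.168.0.0/16)


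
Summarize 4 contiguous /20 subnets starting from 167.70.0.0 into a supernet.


Original prefix: /20
Number of subnets: 4 = 2^2
New prefix = 20 - 2 = 18
Supernet: 167.70.0.0/18


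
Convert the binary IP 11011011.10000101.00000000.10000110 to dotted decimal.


11011011 = 219
10000101 = 133
00000000 = 0
10000110 = 134
IP: 219.133.0.134


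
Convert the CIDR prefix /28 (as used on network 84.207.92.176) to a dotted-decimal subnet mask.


/28 means 28 network bits, 4 host bits
Binary: 11111111111111111111111111110000
Mask: 255.255.255.240


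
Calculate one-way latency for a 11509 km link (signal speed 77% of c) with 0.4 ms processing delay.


Speed = 0.77 * 3e5 km/s = 231000 km/s
Propagation delay = 11509 / 231000 = 0.0498 s = 49.8225 ms
Processing delay = 0.4 ms
Total one-way latency = 50.2225 ms


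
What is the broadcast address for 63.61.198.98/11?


Network: 63.32.0.0/11
Host bits = 21
Set all host bits to 1:
Broadcast: 63.63.255.255


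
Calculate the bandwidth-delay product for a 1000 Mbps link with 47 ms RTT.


BDP = bandwidth * RTT
= 1000 Mbps * 47 ms
= 1000 * 1e6 * 47 / 1000 bits
= 47000000 bits
= 5875000 bytes
= 5737.3047 KB
BDP = 47000000 bits (5875000 bytes)


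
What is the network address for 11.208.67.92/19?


IP:   00001011.11010000.01000011.01011100
Mask: 11111111.11111111.11100000.00000000
AND operation:
Net:  00001011.11010000.01000000.00000000
Network: 11.208.64.0/19


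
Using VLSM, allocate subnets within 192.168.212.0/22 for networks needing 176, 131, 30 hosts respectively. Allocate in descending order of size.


176 hosts -> /24 (254 usable): 192.168.212.0/24
131 hosts -> /24 (254 usable): 192.168.213.0/24
30 hosts -> /27 (30 usable): 192.168.214.0/27
Allocation: 192.168.212.0/24 (176 hosts, 254 usable); 192.168.213.0/24 (131 hosts, 254 usable); 192.168.214.0/27 (30 hosts, 30 usable)


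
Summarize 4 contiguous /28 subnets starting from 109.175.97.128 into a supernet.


Original prefix: /28
Number of subnets: 4 = 2^2
New prefix = 28 - 2 = 26
Supernet: 109.175.97.128/26


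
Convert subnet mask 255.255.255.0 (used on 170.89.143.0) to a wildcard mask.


Subnet mask: 255.255.255.0
Wildcard = 255.255.255.255 - subnet mask
255 - 255 = 0
255 - 255 = 0
255 - 255 = 0
255 - 0 = 255
Wildcard: 0.0.0.255


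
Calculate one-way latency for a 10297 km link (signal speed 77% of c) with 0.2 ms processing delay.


Speed = 0.77 * 3e5 km/s = 231000 km/s
Propagation delay = 10297 / 231000 = 0.0446 s = 44.5758 ms
Processing delay = 0.2 ms
Total one-way latency = 44.7758 ms


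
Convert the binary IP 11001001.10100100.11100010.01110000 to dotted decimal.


11001001 = 201
10100100 = 164
11100010 = 226
01110000 = 112
IP: 201.164.226.112


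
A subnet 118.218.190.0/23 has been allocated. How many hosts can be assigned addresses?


Host bits = 32 - 23 = 9
Total addresses = 2^9 = 512
Usable = total - 2 (network and broadcast)
Usable hosts: 510


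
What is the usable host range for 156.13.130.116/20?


Network: 156.13.128.0
Broadcast: 156.13.143.255
First usable = network + 1
Last usable = broadcast - 1
Range: 156.13.128.1 to 156.13.143.254


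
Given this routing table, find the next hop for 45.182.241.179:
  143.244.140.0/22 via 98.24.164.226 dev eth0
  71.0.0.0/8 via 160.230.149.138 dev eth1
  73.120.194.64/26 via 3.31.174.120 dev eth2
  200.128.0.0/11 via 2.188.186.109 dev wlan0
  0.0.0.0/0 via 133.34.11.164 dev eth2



Longest prefix match for 45.182.241.179:
  /22 143.244.140.0: no
  /8 71.0.0.0: no
  /26 73.120.194.64: no
  /11 200.128.0.0: no
  /0 0.0.0.0: MATCH
Selected: next-hop 133.34.11.164 via eth2 (matched /0)


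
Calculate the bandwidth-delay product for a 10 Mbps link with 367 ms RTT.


BDP = bandwidth * RTT
= 10 Mbps * 367 ms
= 10 * 1e6 * 367 / 1000 bits
= 3670000 bits
= 458750 bytes
= 447.998 KB
BDP = 3670000 bits (458750 bytes)


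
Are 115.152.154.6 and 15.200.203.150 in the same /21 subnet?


Mask: 255.255.248.0
115.152.154.6 AND mask = 115.152.152.0
15.200.203.150 AND mask = 15.200.200.0
No, different subnets (115.152.152.0 vs 15.200.200.0)


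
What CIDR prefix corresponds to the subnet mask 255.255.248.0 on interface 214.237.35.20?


Binary: 11111111.11111111.11111000.00000000
Count leading 1s
Prefix: /21


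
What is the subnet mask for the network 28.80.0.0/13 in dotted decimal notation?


/13 means 13 network bits, 19 host bits
Binary: 11111111111110000000000000000000
Mask: 255.248.0.0


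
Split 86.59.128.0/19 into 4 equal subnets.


New prefix = 19 + 2 = 21
Each subnet has 2048 addresses
  86.59.128.0/21
  86.59.136.0/21
  86.59.144.0/21
  86.59.152.0/21
Subnets: 86.59.128.0/21, 86.59.136.0/21, 86.59.144.0/21, 86.59.152.0/21


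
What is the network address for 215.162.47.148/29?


IP:   11010111.10100010.00101111.10010100
Mask: 11111111.11111111.11111111.11111000
AND operation:
Net:  11010111.10100010.00101111.10010000
Network: 215.162.47.144/29


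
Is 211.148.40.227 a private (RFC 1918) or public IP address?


RFC 1918 private ranges:
  10.0.0.0/8 (10.0.0.0 - 10.255.255.255)
  172.16.0.0/12 (172.16.0.0 - 172.31.255.255)
  192.168.0.0/16 (192.168.0.0 - 192.168.255.255)
Public (not in any RFC 1918 range)


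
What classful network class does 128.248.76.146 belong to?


First octet: 128
Binary: 10000000
10xxxxxx -> Class B (128-191)
Class B, default mask 255.255.0.0 (/16)


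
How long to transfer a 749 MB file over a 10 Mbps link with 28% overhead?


Effective throughput = 10 * (1 - 28/100) = 7.2 Mbps
File size in Mb = 749 * 8 = 5992 Mb
Time = 5992 / 7.2
Time = 832.2222 seconds


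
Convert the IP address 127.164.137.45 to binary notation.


127 = 01111111
164 = 10100100
137 = 10001001
45 = 00101101
Binary: 01111111.10100100.10001001.00101101


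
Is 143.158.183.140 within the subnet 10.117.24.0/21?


Subnet network: 10.117.24.0
Test IP AND mask: 143.158.176.0
No, 143.158.183.140 is not in 10.117.24.0/21


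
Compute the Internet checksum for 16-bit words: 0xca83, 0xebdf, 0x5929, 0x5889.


Sum all words (with carry folding):
+ 0xca83 = 0xca83
+ 0xebdf = 0xb663
+ 0x5929 = 0x0f8d
+ 0x5889 = 0x6816
One's complement: ~0x6816
Checksum = 0x97e9


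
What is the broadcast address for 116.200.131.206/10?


Network: 116.192.0.0/10
Host bits = 22
Set all host bits to 1:
Broadcast: 116.255.255.255


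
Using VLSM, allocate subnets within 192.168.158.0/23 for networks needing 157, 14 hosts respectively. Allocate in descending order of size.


157 hosts -> /24 (254 usable): 192.168.158.0/24
14 hosts -> /28 (14 usable): 192.168.159.0/28
Allocation: 192.168.158.0/24 (157 hosts, 254 usable); 192.168.159.0/28 (14 hosts, 14 usable)


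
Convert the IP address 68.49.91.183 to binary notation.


68 = 01000100
49 = 00110001
91 = 01011011
183 = 10110111
Binary: 01000100.00110001.01011011.10110111


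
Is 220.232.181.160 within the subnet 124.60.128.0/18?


Subnet network: 124.60.128.0
Test IP AND mask: 220.232.128.0
No, 220.232.181.160 is not in 124.60.128.0/18


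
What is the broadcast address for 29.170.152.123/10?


Network: 29.128.0.0/10
Host bits = 22
Set all host bits to 1:
Broadcast: 29.191.255.255


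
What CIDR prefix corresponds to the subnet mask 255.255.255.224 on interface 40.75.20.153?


Binary: 11111111.11111111.11111111.11100000
Count leading 1s
Prefix: /27


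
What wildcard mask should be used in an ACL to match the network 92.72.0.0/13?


Subnet mask: 255.248.0.0
Wildcard = 255.255.255.255 - subnet mask
255 - 255 = 0
255 - 248 = 7
255 - 0 = 255
255 - 0 = 255
Wildcard: 0.7.255.255


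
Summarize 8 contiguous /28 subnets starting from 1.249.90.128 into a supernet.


Original prefix: /28
Number of subnets: 8 = 2^3
New prefix = 28 - 3 = 25
Supernet: 1.249.90.128/25


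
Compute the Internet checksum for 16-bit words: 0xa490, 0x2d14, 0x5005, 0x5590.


Sum all words (with carry folding):
+ 0xa490 = 0xa490
+ 0x2d14 = 0xd1a4
+ 0x5005 = 0x21aa
+ 0x5590 = 0x773a
One's complement: ~0x773a
Checksum = 0x88c5


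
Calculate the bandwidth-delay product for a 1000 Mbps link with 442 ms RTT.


BDP = bandwidth * RTT
= 1000 Mbps * 442 ms
= 1000 * 1e6 * 442 / 1000 bits
= 442000000 bits
= 55250000 bytes
= 53955.0781 KB
BDP = 442000000 bits (55250000 bytes)


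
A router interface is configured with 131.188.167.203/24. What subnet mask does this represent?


/24 means 24 network bits, 8 host bits
Binary: 11111111111111111111111100000000
Mask: 255.255.255.0


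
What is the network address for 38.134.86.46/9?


IP:   00100110.10000110.01010110.00101110
Mask: 11111111.10000000.00000000.00000000
AND operation:
Net:  00100110.10000000.00000000.00000000
Network: 38.128.0.0/9


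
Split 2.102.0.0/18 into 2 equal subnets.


New prefix = 18 + 1 = 19
Each subnet has 8192 addresses
  2.102.0.0/19
  2.102.32.0/19
Subnets: 2.102.0.0/19, 2.102.32.0/19


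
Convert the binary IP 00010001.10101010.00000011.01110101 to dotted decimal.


00010001 = 17
10101010 = 170
00000011 = 3
01110101 = 117
IP: 17.170.3.117


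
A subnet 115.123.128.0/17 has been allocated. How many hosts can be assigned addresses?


Host bits = 32 - 17 = 15
Total addresses = 2^15 = 32768
Usable = total - 2 (network and broadcast)
Usable hosts: 32766


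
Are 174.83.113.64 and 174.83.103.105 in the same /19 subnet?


Mask: 255.255.224.0
174.83.113.64 AND mask = 174.83.96.0
174.83.103.105 AND mask = 174.83.96.0
Yes, same subnet (174.83.96.0)


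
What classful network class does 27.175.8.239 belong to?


First octet: 27
Binary: 00011011
0xxxxxxx -> Class A (1-126)
Class A, default mask 255.0.0.0 (/8)


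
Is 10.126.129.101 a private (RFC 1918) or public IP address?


RFC 1918 private ranges:
  10.0.0.0/8 (10.0.0.0 - 10.255.255.255)
  172.16.0.0/12 (172.16.0.0 - 172.31.255.255)
  192.168.0.0/16 (192.168.0.0 - 192.168.255.255)
Private (in 10.0.0.0/8)


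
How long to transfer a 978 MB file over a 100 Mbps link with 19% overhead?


Effective throughput = 100 * (1 - 19/100) = 81 Mbps
File size in Mb = 978 * 8 = 7824 Mb
Time = 7824 / 81
Time = 96.5926 seconds


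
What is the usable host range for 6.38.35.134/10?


Network: 6.0.0.0
Broadcast: 6.63.255.255
First usable = network + 1
Last usable = broadcast - 1
Range: 6.0.0.1 to 6.63.255.254


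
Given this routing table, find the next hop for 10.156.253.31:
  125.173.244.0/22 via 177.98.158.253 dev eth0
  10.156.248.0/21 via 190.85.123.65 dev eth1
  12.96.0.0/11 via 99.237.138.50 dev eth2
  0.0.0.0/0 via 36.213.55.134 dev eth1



Longest prefix match for 10.156.253.31:
  /22 125.173.244.0: no
  /21 10.156.248.0: MATCH
  /11 12.96.0.0: no
  /0 0.0.0.0: MATCH
Selected: next-hop 190.85.123.65 via eth1 (matched /21)


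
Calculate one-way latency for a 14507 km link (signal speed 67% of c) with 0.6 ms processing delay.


Speed = 0.67 * 3e5 km/s = 201000 km/s
Propagation delay = 14507 / 201000 = 0.0722 s = 72.1741 ms
Processing delay = 0.6 ms
Total one-way latency = 72.7741 ms


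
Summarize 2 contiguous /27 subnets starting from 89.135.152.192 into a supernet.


Original prefix: /27
Number of subnets: 2 = 2^1
New prefix = 27 - 1 = 26
Supernet: 89.135.152.192/26


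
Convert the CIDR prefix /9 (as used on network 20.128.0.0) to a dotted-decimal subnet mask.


/9 means 9 network bits, 23 host bits
Binary: 11111111100000000000000000000000
Mask: 255.128.0.0


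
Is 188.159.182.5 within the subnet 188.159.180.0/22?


Subnet network: 188.159.180.0
Test IP AND mask: 188.159.180.0
Yes, 188.159.182.5 is in 188.159.180.0/22


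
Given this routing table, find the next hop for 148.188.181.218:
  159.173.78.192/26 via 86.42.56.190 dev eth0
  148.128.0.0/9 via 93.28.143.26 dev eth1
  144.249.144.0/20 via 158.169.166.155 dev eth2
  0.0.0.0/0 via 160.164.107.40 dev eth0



Longest prefix match for 148.188.181.218:
  /26 159.173.78.192: no
  /9 148.128.0.0: MATCH
  /20 144.249.144.0: no
  /0 0.0.0.0: MATCH
Selected: next-hop 93.28.143.26 via eth1 (matched /9)


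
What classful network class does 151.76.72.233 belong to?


First octet: 151
Binary: 10010111
10xxxxxx -> Class B (128-191)
Class B, default mask 255.255.0.0 (/16)


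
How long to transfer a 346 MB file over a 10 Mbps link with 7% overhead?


Effective throughput = 10 * (1 - 7/100) = 9.3 Mbps
File size in Mb = 346 * 8 = 2768 Mb
Time = 2768 / 9.3
Time = 297.6344 seconds


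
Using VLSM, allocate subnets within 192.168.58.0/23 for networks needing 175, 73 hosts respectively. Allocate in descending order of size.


175 hosts -> /24 (254 usable): 192.168.58.0/24
73 hosts -> /25 (126 usable): 192.168.59.0/25
Allocation: 192.168.58.0/24 (175 hosts, 254 usable); 192.168.59.0/25 (73 hosts, 126 usable)


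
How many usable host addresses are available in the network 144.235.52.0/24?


Host bits = 32 - 24 = 8
Total addresses = 2^8 = 256
Usable = total - 2 (network and broadcast)
Usable hosts: 254


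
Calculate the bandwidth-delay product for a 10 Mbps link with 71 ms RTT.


BDP = bandwidth * RTT
= 10 Mbps * 71 ms
= 10 * 1e6 * 71 / 1000 bits
= 710000 bits
= 88750 bytes
= 86.6699 KB
BDP = 710000 bits (88750 bytes)


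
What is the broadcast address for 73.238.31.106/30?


Network: 73.238.31.104/30
Host bits = 2
Set all host bits to 1:
Broadcast: 73.238.31.107


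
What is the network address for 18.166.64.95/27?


IP:   00010010.10100110.01000000.01011111
Mask: 11111111.11111111.11111111.11100000
AND operation:
Net:  00010010.10100110.01000000.01000000
Network: 18.166.64.64/27


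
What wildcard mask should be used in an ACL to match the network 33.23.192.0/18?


Subnet mask: 255.255.192.0
Wildcard = 255.255.255.255 - subnet mask
255 - 255 = 0
255 - 255 = 0
255 - 192 = 63
255 - 0 = 255
Wildcard: 0.0.63.255


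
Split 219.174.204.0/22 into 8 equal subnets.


New prefix = 22 + 3 = 25
Each subnet has 128 addresses
  219.174.204.0/25
  219.174.204.128/25
  219.174.205.0/25
  219.174.205.128/25
  219.174.206.0/25
  219.174.206.128/25
  219.174.207.0/25
  219.174.207.128/25
Subnets: 219.174.204.0/25, 219.174.204.128/25, 219.174.205.0/25, 219.174.205.128/25, 219.174.206.0/25, 219.174.206.128/25, 219.174.207.0/25, 219.174.207.128/25


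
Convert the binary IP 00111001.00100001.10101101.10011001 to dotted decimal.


00111001 = 57
00100001 = 33
10101101 = 173
10011001 = 153
IP: 57.33.173.153


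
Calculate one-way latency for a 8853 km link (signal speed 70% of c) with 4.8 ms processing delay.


Speed = 0.7 * 3e5 km/s = 210000 km/s
Propagation delay = 8853 / 210000 = 0.0422 s = 42.1571 ms
Processing delay = 4.8 ms
Total one-way latency = 46.9571 ms


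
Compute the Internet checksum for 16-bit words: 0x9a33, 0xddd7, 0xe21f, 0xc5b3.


Sum all words (with carry folding):
+ 0x9a33 = 0x9a33
+ 0xddd7 = 0x780b
+ 0xe21f = 0x5a2b
+ 0xc5b3 = 0x1fdf
One's complement: ~0x1fdf
Checksum = 0xe020


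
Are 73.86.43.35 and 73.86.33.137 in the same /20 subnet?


Mask: 255.255.240.0
73.86.43.35 AND mask = 73.86.32.0
73.86.33.137 AND mask = 73.86.32.0
Yes, same subnet (73.86.32.0)


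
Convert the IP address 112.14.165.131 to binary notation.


112 = 01110000
14 = 00001110
165 = 10100101
131 = 10000011
Binary: 01110000.00001110.10100101.10000011


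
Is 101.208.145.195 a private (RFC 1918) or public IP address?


RFC 1918 private ranges:
  10.0.0.0/8 (10.0.0.0 - 10.255.255.255)
  172.16.0.0/12 (172.16.0.0 - 172.31.255.255)
  192.168.0.0/16 (192.168.0.0 - 192.168.255.255)
Public (not in any RFC 1918 range)


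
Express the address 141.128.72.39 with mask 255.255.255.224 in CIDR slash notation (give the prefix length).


Binary: 11111111.11111111.11111111.11100000
Count leading 1s
Prefix: /27


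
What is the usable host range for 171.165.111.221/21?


Network: 171.165.104.0
Broadcast: 171.165.111.255
First usable = network + 1
Last usable = broadcast - 1
Range: 171.165.104.1 to 171.165.111.254


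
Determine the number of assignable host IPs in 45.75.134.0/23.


Host bits = 32 - 23 = 9
Total addresses = 2^9 = 512
Usable = total - 2 (network and broadcast)
Usable hosts: 510


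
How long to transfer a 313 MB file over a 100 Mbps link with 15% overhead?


Effective throughput = 100 * (1 - 15/100) = 85 Mbps
File size in Mb = 313 * 8 = 2504 Mb
Time = 2504 / 85
Time = 29.4588 seconds


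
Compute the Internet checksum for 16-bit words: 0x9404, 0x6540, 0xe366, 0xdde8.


Sum all words (with carry folding):
+ 0x9404 = 0x9404
+ 0x6540 = 0xf944
+ 0xe366 = 0xdcab
+ 0xdde8 = 0xba94
One's complement: ~0xba94
Checksum = 0x456b


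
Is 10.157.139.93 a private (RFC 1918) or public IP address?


RFC 1918 private ranges:
  10.0.0.0/8 (10.0.0.0 - 10.255.255.255)
  172.16.0.0/12 (172.16.0.0 - 172.31.255.255)
  192.168.0.0/16 (192.168.0.0 - 192.168.255.255)
Private (in 10.0.0.0/8)


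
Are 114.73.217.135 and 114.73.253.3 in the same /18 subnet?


Mask: 255.255.192.0
114.73.217.135 AND mask = 114.73.192.0
114.73.253.3 AND mask = 114.73.192.0
Yes, same subnet (114.73.192.0)


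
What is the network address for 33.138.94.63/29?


IP:   00100001.10001010.01011110.00111111
Mask: 11111111.11111111.11111111.11111000
AND operation:
Net:  00100001.10001010.01011110.00111000
Network: 33.138.94.56/29


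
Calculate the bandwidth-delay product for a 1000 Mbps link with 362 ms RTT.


BDP = bandwidth * RTT
= 1000 Mbps * 362 ms
= 1000 * 1e6 * 362 / 1000 bits
= 362000000 bits
= 45250000 bytes
= 44189.4531 KB
BDP = 362000000 bits (45250000 bytes)


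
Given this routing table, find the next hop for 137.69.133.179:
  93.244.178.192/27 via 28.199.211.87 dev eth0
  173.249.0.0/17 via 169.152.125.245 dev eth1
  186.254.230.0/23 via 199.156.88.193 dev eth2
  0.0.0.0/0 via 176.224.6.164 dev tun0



Longest prefix match for 137.69.133.179:
  /27 93.244.178.192: no
  /17 173.249.0.0: no
  /23 186.254.230.0: no
  /0 0.0.0.0: MATCH
Selected: next-hop 176.224.6.164 via tun0 (matched /0)


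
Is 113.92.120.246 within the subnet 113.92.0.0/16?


Subnet network: 113.92.0.0
Test IP AND mask: 113.92.0.0
Yes, 113.92.120.246 is in 113.92.0.0/16


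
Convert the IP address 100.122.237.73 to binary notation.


100 = 01100100
122 = 01111010
237 = 11101101
73 = 01001001
Binary: 01100100.01111010.11101101.01001001


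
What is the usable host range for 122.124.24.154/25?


Network: 122.124.24.128
Broadcast: 122.124.24.255
First usable = network + 1
Last usable = broadcast - 1
Range: 122.124.24.129 to 122.124.24.254


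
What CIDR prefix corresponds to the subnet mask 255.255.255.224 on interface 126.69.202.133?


Binary: 11111111.11111111.11111111.11100000
Count leading 1s
Prefix: /27


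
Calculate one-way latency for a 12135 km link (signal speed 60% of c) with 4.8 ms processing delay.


Speed = 0.6 * 3e5 km/s = 180000 km/s
Propagation delay = 12135 / 180000 = 0.0674 s = 67.4167 ms
Processing delay = 4.8 ms
Total one-way latency = 72.2167 ms


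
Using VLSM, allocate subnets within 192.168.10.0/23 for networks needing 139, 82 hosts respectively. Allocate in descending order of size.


139 hosts -> /24 (254 usable): 192.168.10.0/24
82 hosts -> /25 (126 usable): 192.168.11.0/25
Allocation: 192.168.10.0/24 (139 hosts, 254 usable); 192.168.11.0/25 (82 hosts, 126 usable)


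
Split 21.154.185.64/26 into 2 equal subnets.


New prefix = 26 + 1 = 27
Each subnet has 32 addresses
  21.154.185.64/27
  21.154.185.96/27
Subnets: 21.154.185.64/27, 21.154.185.96/27


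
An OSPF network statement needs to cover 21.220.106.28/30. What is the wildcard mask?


Subnet mask: 255.255.255.252
Wildcard = 255.255.255.255 - subnet mask
255 - 255 = 0
255 - 255 = 0
255 - 255 = 0
255 - 252 = 3
Wildcard: 0.0.0.3


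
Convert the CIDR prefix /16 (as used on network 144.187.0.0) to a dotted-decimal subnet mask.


/16 means 16 network bits, 16 host bits
Binary: 11111111111111110000000000000000
Mask: 255.255.0.0


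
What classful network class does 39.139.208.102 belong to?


First octet: 39
Binary: 00100111
0xxxxxxx -> Class A (1-126)
Class A, default mask 255.0.0.0 (/8)


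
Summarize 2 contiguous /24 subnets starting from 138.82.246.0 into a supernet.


Original prefix: /24
Number of subnets: 2 = 2^1
New prefix = 24 - 1 = 23
Supernet: 138.82.246.0/23


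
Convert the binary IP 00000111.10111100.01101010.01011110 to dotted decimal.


00000111 = 7
10111100 = 188
01101010 = 106
01011110 = 94
IP: 7.188.106.94


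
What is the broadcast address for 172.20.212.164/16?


Network: 172.20.0.0/16
Host bits = 16
Set all host bits to 1:
Broadcast: 172.20.255.255


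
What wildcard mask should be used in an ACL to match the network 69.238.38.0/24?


Subnet mask: 255.255.255.0
Wildcard = 255.255.255.255 - subnet mask
255 - 255 = 0
255 - 255 = 0
255 - 255 = 0
255 - 0 = 255
Wildcard: 0.0.0.255


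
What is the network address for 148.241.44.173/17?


IP:   10010100.11110001.00101100.10101101
Mask: 11111111.11111111.10000000.00000000
AND operation:
Net:  10010100.11110001.00000000.00000000
Network: 148.241.0.0/17


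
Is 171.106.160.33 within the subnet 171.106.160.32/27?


Subnet network: 171.106.160.32
Test IP AND mask: 171.106.160.32
Yes, 171.106.160.33 is in 171.106.160.32/27


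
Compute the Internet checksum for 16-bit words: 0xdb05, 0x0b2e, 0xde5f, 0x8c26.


Sum all words (with carry folding):
+ 0xdb05 = 0xdb05
+ 0x0b2e = 0xe633
+ 0xde5f = 0xc493
+ 0x8c26 = 0x50ba
One's complement: ~0x50ba
Checksum = 0xaf45


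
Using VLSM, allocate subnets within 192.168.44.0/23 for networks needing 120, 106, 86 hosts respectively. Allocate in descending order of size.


120 hosts -> /25 (126 usable): 192.168.44.0/25
106 hosts -> /25 (126 usable): 192.168.44.128/25
86 hosts -> /25 (126 usable): 192.168.45.0/25
Allocation: 192.168.44.0/25 (120 hosts, 126 usable); 192.168.44.128/25 (106 hosts, 126 usable); 192.168.45.0/25 (86 hosts, 126 usable)


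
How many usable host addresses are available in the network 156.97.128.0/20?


Host bits = 32 - 20 = 12
Total addresses = 2^12 = 4096
Usable = total - 2 (network and broadcast)
Usable hosts: 4094


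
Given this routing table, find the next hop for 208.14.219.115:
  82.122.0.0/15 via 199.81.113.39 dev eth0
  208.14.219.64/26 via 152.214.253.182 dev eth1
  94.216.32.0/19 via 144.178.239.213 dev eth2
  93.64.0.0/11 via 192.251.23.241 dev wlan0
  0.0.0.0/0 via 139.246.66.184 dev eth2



Longest prefix match for 208.14.219.115:
  /15 82.122.0.0: no
  /26 208.14.219.64: MATCH
  /19 94.216.32.0: no
  /11 93.64.0.0: no
  /0 0.0.0.0: MATCH
Selected: next-hop 152.214.253.182 via eth1 (matched /26)


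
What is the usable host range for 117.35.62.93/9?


Network: 117.0.0.0
Broadcast: 117.127.255.255
First usable = network + 1
Last usable = broadcast - 1
Range: 117.0.0.1 to 117.127.255.254


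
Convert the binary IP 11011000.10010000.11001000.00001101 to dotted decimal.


11011000 = 216
10010000 = 144
11001000 = 200
00001101 = 13
IP: 216.144.200.13


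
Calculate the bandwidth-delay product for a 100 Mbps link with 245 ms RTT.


BDP = bandwidth * RTT
= 100 Mbps * 245 ms
= 100 * 1e6 * 245 / 1000 bits
= 24500000 bits
= 3062500 bytes
= 2990.7227 KB
BDP = 24500000 bits (3062500 bytes)


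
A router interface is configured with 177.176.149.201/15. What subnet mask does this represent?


/15 means 15 network bits, 17 host bits
Binary: 11111111111111100000000000000000
Mask: 255.254.0.0


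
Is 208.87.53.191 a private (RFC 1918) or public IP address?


RFC 1918 private ranges:
  10.0.0.0/8 (10.0.0.0 - 10.255.255.255)
  172.16.0.0/12 (172.16.0.0 - 172.31.255.255)
  192.168.0.0/16 (192.168.0.0 - 192.168.255.255)
Public (not in any RFC 1918 range)


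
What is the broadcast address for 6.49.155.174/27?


Network: 6.49.155.160/27
Host bits = 5
Set all host bits to 1:
Broadcast: 6.49.155.191


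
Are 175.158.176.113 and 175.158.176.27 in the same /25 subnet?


Mask: 255.255.255.128
175.158.176.113 AND mask = 175.158.176.0
175.158.176.27 AND mask = 175.158.176.0
Yes, same subnet (175.158.176.0)


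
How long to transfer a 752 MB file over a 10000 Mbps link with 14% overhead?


Effective throughput = 10000 * (1 - 14/100) = 8600 Mbps
File size in Mb = 752 * 8 = 6016 Mb
Time = 6016 / 8600
Time = 0.6995 seconds


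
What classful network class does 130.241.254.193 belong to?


First octet: 130
Binary: 10000010
10xxxxxx -> Class B (128-191)
Class B, default mask 255.255.0.0 (/16)


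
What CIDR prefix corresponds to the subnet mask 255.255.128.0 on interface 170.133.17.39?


Binary: 11111111.11111111.10000000.00000000
Count leading 1s
Prefix: /17


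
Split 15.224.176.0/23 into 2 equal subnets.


New prefix = 23 + 1 = 24
Each subnet has 256 addresses
  15.224.176.0/24
  15.224.177.0/24
Subnets: 15.224.176.0/24, 15.224.177.0/24


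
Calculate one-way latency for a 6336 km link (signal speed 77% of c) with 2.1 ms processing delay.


Speed = 0.77 * 3e5 km/s = 231000 km/s
Propagation delay = 6336 / 231000 = 0.0274 s = 27.4286 ms
Processing delay = 2.1 ms
Total one-way latency = 29.5286 ms


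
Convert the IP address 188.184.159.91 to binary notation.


188 = 10111100
184 = 10111000
159 = 10011111
91 = 01011011
Binary: 10111100.10111000.10011111.01011011


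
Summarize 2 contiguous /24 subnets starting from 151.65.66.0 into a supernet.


Original prefix: /24
Number of subnets: 2 = 2^1
New prefix = 24 - 1 = 23
Supernet: 151.65.66.0/23


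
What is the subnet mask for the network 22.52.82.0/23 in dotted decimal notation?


/23 means 23 network bits, 9 host bits
Binary: 11111111111111111111111000000000
Mask: 255.255.254.0


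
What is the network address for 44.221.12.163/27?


IP:   00101100.11011101.00001100.10100011
Mask: 11111111.11111111.11111111.11100000
AND operation:
Net:  00101100.11011101.00001100.10100000
Network: 44.221.12.160/27


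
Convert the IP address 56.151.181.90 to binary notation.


56 = 00111000
151 = 10010111
181 = 10110101
90 = 01011010
Binary: 00111000.10010111.10110101.01011010


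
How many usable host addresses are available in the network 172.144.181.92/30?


Host bits = 32 - 30 = 2
Total addresses = 2^2 = 4
Usable = total - 2 (network and broadcast)
Usable hosts: 2


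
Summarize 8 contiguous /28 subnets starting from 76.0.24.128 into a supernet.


Original prefix: /28
Number of subnets: 8 = 2^3
New prefix = 28 - 3 = 25
Supernet: 76.0.24.128/25


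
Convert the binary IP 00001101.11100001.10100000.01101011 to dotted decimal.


00001101 = 13
11100001 = 225
10100000 = 160
01101011 = 107
IP: 13.225.160.107


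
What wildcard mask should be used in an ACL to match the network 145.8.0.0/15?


Subnet mask: 255.254.0.0
Wildcard = 255.255.255.255 - subnet mask
255 - 255 = 0
255 - 254 = 1
255 - 0 = 255
255 - 0 = 255
Wildcard: 0.1.255.255


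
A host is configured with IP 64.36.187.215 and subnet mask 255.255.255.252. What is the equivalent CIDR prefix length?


Binary: 11111111.11111111.11111111.11111100
Count leading 1s
Prefix: /30


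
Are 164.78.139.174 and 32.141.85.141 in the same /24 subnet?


Mask: 255.255.255.0
164.78.139.174 AND mask = 164.78.139.0
32.141.85.141 AND mask = 32.141.85.0
No, different subnets (164.78.139.0 vs 32.141.85.0)


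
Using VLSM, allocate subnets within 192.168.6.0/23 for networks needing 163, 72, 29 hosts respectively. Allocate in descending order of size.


163 hosts -> /24 (254 usable): 192.168.6.0/24
72 hosts -> /25 (126 usable): 192.168.7.0/25
29 hosts -> /27 (30 usable): 192.168.7.128/27
Allocation: 192.168.6.0/24 (163 hosts, 254 usable); 192.168.7.0/25 (72 hosts, 126 usable); 192.168.7.128/27 (29 hosts, 30 usable)


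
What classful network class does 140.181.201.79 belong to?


First octet: 140
Binary: 10001100
10xxxxxx -> Class B (128-191)
Class B, default mask 255.255.0.0 (/16)


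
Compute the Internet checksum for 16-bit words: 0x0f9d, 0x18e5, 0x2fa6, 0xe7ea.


Sum all words (with carry folding):
+ 0x0f9d = 0x0f9d
+ 0x18e5 = 0x2882
+ 0x2fa6 = 0x5828
+ 0xe7ea = 0x4013
One's complement: ~0x4013
Checksum = 0xbfec


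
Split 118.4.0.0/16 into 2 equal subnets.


New prefix = 16 + 1 = 17
Each subnet has 32768 addresses
  118.4.0.0/17
  118.4.128.0/17
Subnets: 118.4.0.0/17, 118.4.128.0/17


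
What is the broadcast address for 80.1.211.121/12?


Network: 80.0.0.0/12
Host bits = 20
Set all host bits to 1:
Broadcast: 80.15.255.255


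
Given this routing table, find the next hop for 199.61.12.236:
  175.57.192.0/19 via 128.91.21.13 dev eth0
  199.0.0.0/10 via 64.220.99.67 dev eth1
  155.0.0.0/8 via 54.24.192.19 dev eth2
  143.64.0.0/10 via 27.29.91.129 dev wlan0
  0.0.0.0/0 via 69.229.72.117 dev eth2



Longest prefix match for 199.61.12.236:
  /19 175.57.192.0: no
  /10 199.0.0.0: MATCH
  /8 155.0.0.0: no
  /10 143.64.0.0: no
  /0 0.0.0.0: MATCH
Selected: next-hop 64.220.99.67 via eth1 (matched /10)


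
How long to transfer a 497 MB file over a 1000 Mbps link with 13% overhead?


Effective throughput = 1000 * (1 - 13/100) = 870 Mbps
File size in Mb = 497 * 8 = 3976 Mb
Time = 3976 / 870
Time = 4.5701 seconds


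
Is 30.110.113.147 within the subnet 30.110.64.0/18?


Subnet network: 30.110.64.0
Test IP AND mask: 30.110.64.0
Yes, 30.110.113.147 is in 30.110.64.0/18


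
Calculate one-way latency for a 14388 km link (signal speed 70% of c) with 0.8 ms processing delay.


Speed = 0.7 * 3e5 km/s = 210000 km/s
Propagation delay = 14388 / 210000 = 0.0685 s = 68.5143 ms
Processing delay = 0.8 ms
Total one-way latency = 69.3143 ms


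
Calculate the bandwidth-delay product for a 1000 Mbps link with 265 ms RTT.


BDP = bandwidth * RTT
= 1000 Mbps * 265 ms
= 1000 * 1e6 * 265 / 1000 bits
= 265000000 bits
= 33125000 bytes
= 32348.6328 KB
BDP = 265000000 bits (33125000 bytes)


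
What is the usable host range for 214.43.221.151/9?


Network: 214.0.0.0
Broadcast: 214.127.255.255
First usable = network + 1
Last usable = broadcast - 1
Range: 214.0.0.1 to 214.127.255.254


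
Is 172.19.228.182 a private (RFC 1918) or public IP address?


RFC 1918 private ranges:
  10.0.0.0/8 (10.0.0.0 - 10.255.255.255)
  172.16.0.0/12 (172.16.0.0 - 172.31.255.255)
  192.168.0.0/16 (192.168.0.0 - 192.168.255.255)
Private (in 172.16.0.0/12)


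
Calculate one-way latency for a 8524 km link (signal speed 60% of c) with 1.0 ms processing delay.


Speed = 0.6 * 3e5 km/s = 180000 km/s
Propagation delay = 8524 / 180000 = 0.0474 s = 47.3556 ms
Processing delay = 1.0 ms
Total one-way latency = 48.3556 ms


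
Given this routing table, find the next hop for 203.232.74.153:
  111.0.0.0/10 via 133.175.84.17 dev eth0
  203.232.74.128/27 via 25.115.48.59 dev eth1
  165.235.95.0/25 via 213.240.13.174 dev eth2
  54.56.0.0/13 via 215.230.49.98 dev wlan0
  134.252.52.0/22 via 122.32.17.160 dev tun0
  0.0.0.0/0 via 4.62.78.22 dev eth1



Longest prefix match for 203.232.74.153:
  /10 111.0.0.0: no
  /27 203.232.74.128: MATCH
  /25 165.235.95.0: no
  /13 54.56.0.0: no
  /22 134.252.52.0: no
  /0 0.0.0.0: MATCH
Selected: next-hop 25.115.48.59 via eth1 (matched /27)


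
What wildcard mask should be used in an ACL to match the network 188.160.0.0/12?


Subnet mask: 255.240.0.0
Wildcard = 255.255.255.255 - subnet mask
255 - 255 = 0
255 - 240 = 15
255 - 0 = 255
255 - 0 = 255
Wildcard: 0.15.255.255
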